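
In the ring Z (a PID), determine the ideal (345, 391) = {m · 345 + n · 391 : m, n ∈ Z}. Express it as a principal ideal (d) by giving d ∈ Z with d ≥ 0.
(345, 391) = (23); d = 23

In the PID Z, (a, b) is generated by gcd(a, b). Compute gcd(391, 345) with the extended Euclidean algorithm, tracking rows (r, s, t) with s·391 + t·345 = r:
  row A: (391, 1, 0)   [1·391 + 0·345 = 391]
  row B: (345, 0, 1)   [0·391 + 1·345 = 345]
  391 = 1·345 + 46   → row C = row A − 1·row B = (46, 1, −1)   [check: 1·391 − 1·345 = 46]
  345 = 7·46 + 23   → row D = row B − 7·row C = (23, −7, 8)   [check: −7·391 + 8·345 = 23]
  46 = 2·23 + 0   → remainder 0, stop. gcd = 23 (last nonzero row D).
So gcd(345, 391) = 23, with Bézout identity −7·391 + 8·345 = 23. Containment (⊇): the Bézout identity exhibits 23 as an element of (345, 391), giving (23) ⊆ (345, 391). Containment (⊆): since 23 | 345 and 23 | 391 (345 = 23·15, 391 = 23·17), every Z-linear combination of 345 and 391 is divisible by 23, so (345, 391) ⊆ (23). Therefore (345, 391) = (23), d = 23.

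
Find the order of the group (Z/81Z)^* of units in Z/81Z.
|(Z/81Z)^*| = 54

(Z/81Z)^* consists of the classes a with gcd(a, 81) = 1, so its order is φ(81). φ is multiplicative, with φ(p^e) = p^e − p^(e−1). Factorise 81 = 3^4. Then
  φ(81) = (3^4 − 3^3) = 54 = 54.
Thus |(Z/81Z)^*| = 54.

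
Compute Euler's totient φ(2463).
φ(2463) = 1640

φ is multiplicative, with φ(p^e) = p^e − p^(e−1). Factorise 2463 = 3 · 821. Then
  φ(2463) = (3 − 1) · (821 − 1) = 2 · 820 = 1640.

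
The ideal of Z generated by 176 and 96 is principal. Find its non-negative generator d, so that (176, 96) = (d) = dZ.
(176, 96) = (16); d = 16

In the PID Z, (a, b) is generated by gcd(a, b). Compute gcd(176, 96) with the extended Euclidean algorithm, tracking rows (r, s, t) with s·176 + t·96 = r:
  row A: (176, 1, 0)   [1·176 + 0·96 = 176]
  row B: (96, 0, 1)   [0·176 + 1·96 = 96]
  176 = 1·96 + 80   → row C = row A − 1·row B = (80, 1, −1)   [check: 1·176 − 1·96 = 80]
  96 = 1·80 + 16   → row D = row B − 1·row C = (16, −1, 2)   [check: −1·176 + 2·96 = 16]
  80 = 5·16 + 0   → remainder 0, stop. gcd = 16 (last nonzero row D).
So gcd(176, 96) = 16, with Bézout identity −1·176 + 2·96 = 16. Containment (⊇): the Bézout identity exhibits 16 as an element of (176, 96), giving (16) ⊆ (176, 96). Containment (⊆): since 16 | 176 and 16 | 96 (176 = 16·11, 96 = 16·6), every Z-linear combination of 176 and 96 is divisible by 16, so (176, 96) ⊆ (16). Therefore (176, 96) = (16), d = 16.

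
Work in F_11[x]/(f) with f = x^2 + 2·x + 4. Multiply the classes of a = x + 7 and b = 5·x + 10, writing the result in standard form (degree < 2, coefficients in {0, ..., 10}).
a · b ≡ 2·x + 6 (mod f(x))

Multiply as integer polynomials: a · b = 5·x^2 + 45·x + 70. Reducing coefficients mod 11: a · b ≡ 5·x^2 + x + 4. Now divide by f(x) = x^2 + 2·x + 4 in F_11[x], eliminating the leading term at each step:
  leading term 5·x^2: subtract (5)·f(x) = 5·x^2 + 10·x + 9, leaving 2·x + 6 (coefficients mod 11)
The degree is now < 2, so this is the remainder. Hence a · b ≡ 2·x + 6 in F_11[x]/(f).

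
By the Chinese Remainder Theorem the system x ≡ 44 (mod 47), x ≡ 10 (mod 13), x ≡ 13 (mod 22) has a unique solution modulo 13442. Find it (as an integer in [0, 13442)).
The moduli 47, 13, 22 are pairwise coprime, so by the CRT there is a unique solution mod 47·13·22 = 13442.
Solve by successive substitution. Start with x ≡ 44 (mod 47).
  Combine with x ≡ 10 (mod 13): write x = 44 + 47·t and require 44 + 47·t ≡ 10 (mod 13), i.e. 47·t ≡ 10 − 44 ≡ 5 (mod 13). Since 47^(−1) ≡ 5 (mod 13) (47 ≡ 8 (mod 13)), t ≡ 5·5 ≡ 12 (mod 13). So x ≡ 44 + 47·12 = 608 (mod 611).
  Combine with x ≡ 13 (mod 22): write x = 608 + 611·t and require 608 + 611·t ≡ 13 (mod 22), i.e. 611·t ≡ 13 − 608 ≡ 21 (mod 22). Since 611^(−1) ≡ 13 (mod 22) (611 ≡ 17 (mod 22)), t ≡ 13·21 ≡ 9 (mod 22). So x ≡ 608 + 611·9 = 6107 (mod 13442).
Unique solution in [0, 13442): x = 6107.

Final answer: x ≡ 6107 (mod 13442); the representative in [0, 13442) is 6107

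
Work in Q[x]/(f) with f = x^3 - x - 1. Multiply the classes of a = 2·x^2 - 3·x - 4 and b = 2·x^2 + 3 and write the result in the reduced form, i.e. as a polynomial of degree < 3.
First multiply in Q[x] without reducing: a · b = 4·x^4 - 6·x^3 - 2·x^2 - 9·x - 12. Now divide by f(x) = x^3 - x - 1, eliminating the leading term at each step:
  leading term 4·x^4: subtract (4·x)·f(x) = 4·x^4 - 4·x^2 - 4·x, leaving -6·x^3 + 2·x^2 - 5·x - 12
  leading term -6·x^3: subtract (-6)·f(x) = -6·x^3 + 6·x + 6, leaving 2·x^2 - 11·x - 18
The degree is now < 3, so this is the remainder. Hence a · b ≡ 2·x^2 - 11·x - 18 in Q[x]/(f).

Final answer: a · b ≡ 2·x^2 - 11·x - 18 (mod f(x))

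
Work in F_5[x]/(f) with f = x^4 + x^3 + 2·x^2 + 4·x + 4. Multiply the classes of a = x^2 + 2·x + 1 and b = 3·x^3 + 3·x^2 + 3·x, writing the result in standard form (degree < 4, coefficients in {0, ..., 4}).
Multiply as integer polynomials: a · b = 3·x^5 + 9·x^4 + 12·x^3 + 9·x^2 + 3·x. Reducing coefficients mod 5: a · b ≡ 3·x^5 + 4·x^4 + 2·x^3 + 4·x^2 + 3·x. Now divide by f(x) = x^4 + x^3 + 2·x^2 + 4·x + 4 in F_5[x], eliminating the leading term at each step:
  leading term 3·x^5: subtract (3·x)·f(x) = 3·x^5 + 3·x^4 + x^3 + 2·x^2 + 2·x, leaving x^4 + x^3 + 2·x^2 + x (coefficients mod 5)
  leading term x^4: subtract (1)·f(x) = x^4 + x^3 + 2·x^2 + 4·x + 4, leaving 2·x + 1 (coefficients mod 5)
The degree is now < 4, so this is the remainder. Hence a · b ≡ 2·x + 1 in F_5[x]/(f).

Final answer: a · b ≡ 2·x + 1 (mod f(x))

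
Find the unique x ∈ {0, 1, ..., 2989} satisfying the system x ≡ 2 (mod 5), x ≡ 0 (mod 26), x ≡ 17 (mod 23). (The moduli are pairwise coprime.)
x ≡ 1742 (mod 2990); the representative in [0, 2990) is 1742

The moduli 5, 26, 23 are pairwise coprime, so by the CRT there is a unique solution mod 5·26·23 = 2990.
Solve by successive substitution. Start with x ≡ 2 (mod 5).
  Combine with x ≡ 0 (mod 26): write x = 2 + 5·t and require 2 + 5·t ≡ 0 (mod 26), i.e. 5·t ≡ 0 − 2 ≡ 24 (mod 26). Since 5^(−1) ≡ 21 (mod 26), t ≡ 21·24 ≡ 10 (mod 26). So x ≡ 2 + 5·10 = 52 (mod 130).
  Combine with x ≡ 17 (mod 23): write x = 52 + 130·t and require 52 + 130·t ≡ 17 (mod 23), i.e. 130·t ≡ 17 − 52 ≡ 11 (mod 23). Since 130^(−1) ≡ 20 (mod 23) (130 ≡ 15 (mod 23)), t ≡ 20·11 ≡ 13 (mod 23). So x ≡ 52 + 130·13 = 1742 (mod 2990).
Unique solution in [0, 2990): x = 1742.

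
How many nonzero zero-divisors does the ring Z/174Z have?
In Z/174Z each nonzero element is either a unit (gcd with 174 is 1) or a zero-divisor (gcd > 1). The number of units is φ(174): factorise 174 = 2 · 3 · 29, so φ(174) = (2 − 1) · (3 − 1) · (29 − 1) = 1 · 2 · 28 = 56. The nonzero elements number 174 − 1 = 173. Hence the nonzero zero-divisors number 173 − 56 = 117.

Final answer: Z/174Z has 117 nonzero zero-divisors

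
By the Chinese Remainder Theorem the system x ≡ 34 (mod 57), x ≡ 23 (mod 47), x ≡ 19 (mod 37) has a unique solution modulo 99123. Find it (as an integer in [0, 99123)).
The moduli 57, 47, 37 are pairwise coprime, so by the CRT there is a unique solution mod 57·47·37 = 99123.
Solve by successive substitution. Start with x ≡ 34 (mod 57).
  Combine with x ≡ 23 (mod 47): write x = 34 + 57·t and require 34 + 57·t ≡ 23 (mod 47), i.e. 57·t ≡ 23 − 34 ≡ 36 (mod 47). Since 57^(−1) ≡ 33 (mod 47) (57 ≡ 10 (mod 47)), t ≡ 33·36 ≡ 13 (mod 47). So x ≡ 34 + 57·13 = 775 (mod 2679).
  Combine with x ≡ 19 (mod 37): write x = 775 + 2679·t and require 775 + 2679·t ≡ 19 (mod 37), i.e. 2679·t ≡ 19 − 775 ≡ 21 (mod 37). Since 2679^(−1) ≡ 5 (mod 37) (2679 ≡ 15 (mod 37)), t ≡ 5·21 ≡ 31 (mod 37). So x ≡ 775 + 2679·31 = 83824 (mod 99123).
Unique solution in [0, 99123): x = 83824.

Final answer: x ≡ 83824 (mod 99123); the representative in [0, 99123) is 83824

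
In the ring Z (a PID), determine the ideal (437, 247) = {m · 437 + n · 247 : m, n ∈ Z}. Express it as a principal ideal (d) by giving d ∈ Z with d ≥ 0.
(437, 247) = (19); d = 19

In the PID Z, (a, b) is generated by gcd(a, b). Compute gcd(437, 247) with the extended Euclidean algorithm, tracking rows (r, s, t) with s·437 + t·247 = r:
  row A: (437, 1, 0)   [1·437 + 0·247 = 437]
  row B: (247, 0, 1)   [0·437 + 1·247 = 247]
  437 = 1·247 + 190   → row C = row A − 1·row B = (190, 1, −1)   [check: 1·437 − 1·247 = 190]
  247 = 1·190 + 57   → row D = row B − 1·row C = (57, −1, 2)   [check: −1·437 + 2·247 = 57]
  190 = 3·57 + 19   → row E = row C − 3·row D = (19, 4, −7)   [check: 4·437 − 7·247 = 19]
  57 = 3·19 + 0   → remainder 0, stop. gcd = 19 (last nonzero row E).
So gcd(437, 247) = 19, with Bézout identity 4·437 − 7·247 = 19. Containment (⊇): the Bézout identity exhibits 19 as an element of (437, 247), giving (19) ⊆ (437, 247). Containment (⊆): since 19 | 437 and 19 | 247 (437 = 19·23, 247 = 19·13), every Z-linear combination of 437 and 247 is divisible by 19, so (437, 247) ⊆ (19). Therefore (437, 247) = (19), d = 19.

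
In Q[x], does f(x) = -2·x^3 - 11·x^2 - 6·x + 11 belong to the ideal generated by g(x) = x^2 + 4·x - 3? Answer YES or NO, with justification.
NO

In Q[x] the ideal (g) consists of all multiples of g, so f ∈ (g) iff g | f, i.e. iff the remainder of f on division by g is 0. Divide f by g (g is monic, so eliminate the leading term of the running remainder at each step):
  leading term -2·x^3: subtract (-2·x)·g(x) = -2·x^3 - 8·x^2 + 6·x, leaving -3·x^2 - 12·x + 11
  leading term -3·x^2: subtract (-3)·g(x) = -3·x^2 - 12·x + 9, leaving 2
The remainder r(x) = 2 ≠ 0 (and deg r < deg g), so g ∤ f, i.e. f ∉ (g).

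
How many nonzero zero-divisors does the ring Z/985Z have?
Z/985Z has 200 nonzero zero-divisors

In Z/985Z each nonzero element is either a unit (gcd with 985 is 1) or a zero-divisor (gcd > 1). The number of units is φ(985): factorise 985 = 5 · 197, so φ(985) = (5 − 1) · (197 − 1) = 4 · 196 = 784. The nonzero elements number 985 − 1 = 984. Hence the nonzero zero-divisors number 984 − 784 = 200.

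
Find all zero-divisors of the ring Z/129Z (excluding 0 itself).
An element a ∈ Z/129Z (with a ≠ 0) is a zero-divisor iff gcd(a, 129) > 1 (because a is a unit precisely when gcd(a, n) = 1, and in Z/nZ every nonzero, non-unit element is a zero-divisor). Scan a = 1, ..., 128 and keep those with gcd(a, 129) > 1:
  gcd(3, 129) = 3, gcd(6, 129) = 3, gcd(9, 129) = 3, gcd(12, 129) = 3, gcd(15, 129) = 3, gcd(18, 129) = 3, gcd(21, 129) = 3, gcd(24, 129) = 3, gcd(27, 129) = 3, gcd(30, 129) = 3, gcd(33, 129) = 3, gcd(36, 129) = 3, gcd(39, 129) = 3, gcd(42, 129) = 3, gcd(43, 129) = 43, gcd(45, 129) = 3, gcd(48, 129) = 3, gcd(51, 129) = 3, gcd(54, 129) = 3, gcd(57, 129) = 3, gcd(60, 129) = 3, gcd(63, 129) = 3, gcd(66, 129) = 3, gcd(69, 129) = 3, gcd(72, 129) = 3, gcd(75, 129) = 3, gcd(78, 129) = 3, gcd(81, 129) = 3, gcd(84, 129) = 3, gcd(86, 129) = 43, gcd(87, 129) = 3, gcd(90, 129) = 3, gcd(93, 129) = 3, gcd(96, 129) = 3, gcd(99, 129) = 3, gcd(102, 129) = 3, gcd(105, 129) = 3, gcd(108, 129) = 3, gcd(111, 129) = 3, gcd(114, 129) = 3, gcd(117, 129) = 3, gcd(120, 129) = 3, gcd(123, 129) = 3, gcd(126, 129) = 3.
All other a ∈ {1, ..., 128} have gcd(a, 129) = 1 and are units. So the nonzero zero-divisors are exactly the 44 values of a appearing in this scan.

Final answer: nonzero zero-divisors of Z/129Z = {3, 6, 9, 12, 15, 18, 21, 24, 27, 30, 33, 36, 39, 42, 43, 45, 48, 51, 54, 57, 60, 63, 66, 69, 72, 75, 78, 81, 84, 86, 87, 90, 93, 96, 99, 102, 105, 108, 111, 114, 117, 120, 123, 126}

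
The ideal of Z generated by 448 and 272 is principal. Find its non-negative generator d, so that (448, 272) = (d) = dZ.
(448, 272) = (16); d = 16

In the PID Z, (a, b) is generated by gcd(a, b). Compute gcd(448, 272) with the extended Euclidean algorithm, tracking rows (r, s, t) with s·448 + t·272 = r:
  row A: (448, 1, 0)   [1·448 + 0·272 = 448]
  row B: (272, 0, 1)   [0·448 + 1·272 = 272]
  448 = 1·272 + 176   → row C = row A − 1·row B = (176, 1, −1)   [check: 1·448 − 1·272 = 176]
  272 = 1·176 + 96   → row D = row B − 1·row C = (96, −1, 2)   [check: −1·448 + 2·272 = 96]
  176 = 1·96 + 80   → row E = row C − 1·row D = (80, 2, −3)   [check: 2·448 − 3·272 = 80]
  96 = 1·80 + 16   → row F = row D − 1·row E = (16, −3, 5)   [check: −3·448 + 5·272 = 16]
  80 = 5·16 + 0   → remainder 0, stop. gcd = 16 (last nonzero row F).
So gcd(448, 272) = 16, with Bézout identity −3·448 + 5·272 = 16. Containment (⊇): the Bézout identity exhibits 16 as an element of (448, 272), giving (16) ⊆ (448, 272). Containment (⊆): since 16 | 448 and 16 | 272 (448 = 16·28, 272 = 16·17), every Z-linear combination of 448 and 272 is divisible by 16, so (448, 272) ⊆ (16). Therefore (448, 272) = (16), d = 16.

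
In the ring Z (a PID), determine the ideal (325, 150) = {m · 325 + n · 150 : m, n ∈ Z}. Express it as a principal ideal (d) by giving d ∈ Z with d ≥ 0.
(325, 150) = (25); d = 25

In the PID Z, (a, b) is generated by gcd(a, b). Compute gcd(325, 150) with the extended Euclidean algorithm, tracking rows (r, s, t) with s·325 + t·150 = r:
  row A: (325, 1, 0)   [1·325 + 0·150 = 325]
  row B: (150, 0, 1)   [0·325 + 1·150 = 150]
  325 = 2·150 + 25   → row C = row A − 2·row B = (25, 1, −2)   [check: 1·325 − 2·150 = 25]
  150 = 6·25 + 0   → remainder 0, stop. gcd = 25 (last nonzero row C).
So gcd(325, 150) = 25, with Bézout identity 1·325 − 2·150 = 25. Containment (⊇): the Bézout identity exhibits 25 as an element of (325, 150), giving (25) ⊆ (325, 150). Containment (⊆): since 25 | 325 and 25 | 150 (325 = 25·13, 150 = 25·6), every Z-linear combination of 325 and 150 is divisible by 25, so (325, 150) ⊆ (25). Therefore (325, 150) = (25), d = 25.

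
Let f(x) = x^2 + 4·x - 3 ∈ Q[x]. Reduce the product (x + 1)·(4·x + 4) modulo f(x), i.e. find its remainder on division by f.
First multiply in Q[x] without reducing: a · b = 4·x^2 + 8·x + 4. Now divide by f(x) = x^2 + 4·x - 3, eliminating the leading term at each step:
  leading term 4·x^2: subtract (4)·f(x) = 4·x^2 + 16·x - 12, leaving 16 - 8·x
The degree is now < 2, so this is the remainder. Hence a · b ≡ 16 - 8·x in Q[x]/(f).

Final answer: a · b ≡ 16 - 8·x (mod f(x))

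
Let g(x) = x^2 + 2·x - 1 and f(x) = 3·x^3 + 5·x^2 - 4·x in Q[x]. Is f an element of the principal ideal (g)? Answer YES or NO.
NO

In Q[x] the ideal (g) consists of all multiples of g, so f ∈ (g) iff g | f, i.e. iff the remainder of f on division by g is 0. Divide f by g (g is monic, so eliminate the leading term of the running remainder at each step):
  leading term 3·x^3: subtract (3·x)·g(x) = 3·x^3 + 6·x^2 - 3·x, leaving -x^2 - x
  leading term -x^2: subtract (-1)·g(x) = -x^2 - 2·x + 1, leaving x - 1
The remainder r(x) = x - 1 ≠ 0 (and deg r < deg g), so g ∤ f, i.e. f ∉ (g).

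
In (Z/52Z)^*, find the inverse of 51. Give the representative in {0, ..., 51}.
Apply the extended Euclidean algorithm to (52, 51), tracking rows (r, s, t) with s·52 + t·51 = r. Each division r_prev = q·r_cur + r_new produces the new row as (previous row) − q·(current row):
  row A: (52, 1, 0)   [1·52 + 0·51 = 52]
  row B: (51, 0, 1)   [0·52 + 1·51 = 51]
  52 = 1·51 + 1   → row C = row A − 1·row B = (1, 1, −1)   [check: 1·52 − 1·51 = 1]
  51 = 51·1 + 0   → remainder 0, stop. gcd = 1 (last nonzero row C).
The gcd is 1, so 51 is invertible mod 52. The last nonzero row gives 1·52 − 1·51 = 1, so t = −1. So 51^(−1) ≡ −1 ≡ 51 (mod 52). Verify: 51 · 51 = 2601 ≡ 1 (mod 52). ✓

Final answer: 51^(−1) ≡ 51 (mod 52)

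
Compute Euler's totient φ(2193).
φ(2193) = 1344

φ is multiplicative, with φ(p^e) = p^e − p^(e−1). Factorise 2193 = 3 · 17 · 43. Then
  φ(2193) = (3 − 1) · (17 − 1) · (43 − 1) = 2 · 16 · 42 = 1344.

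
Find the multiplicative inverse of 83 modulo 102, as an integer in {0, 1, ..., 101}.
83^(−1) ≡ 59 (mod 102)

Apply the extended Euclidean algorithm to (102, 83), tracking rows (r, s, t) with s·102 + t·83 = r. Each division r_prev = q·r_cur + r_new produces the new row as (previous row) − q·(current row):
  row A: (102, 1, 0)   [1·102 + 0·83 = 102]
  row B: (83, 0, 1)   [0·102 + 1·83 = 83]
  102 = 1·83 + 19   → row C = row A − 1·row B = (19, 1, −1)   [check: 1·102 − 1·83 = 19]
  83 = 4·19 + 7   → row D = row B − 4·row C = (7, −4, 5)   [check: −4·102 + 5·83 = 7]
  19 = 2·7 + 5   → row E = row C − 2·row D = (5, 9, −11)   [check: 9·102 − 11·83 = 5]
  7 = 1·5 + 2   → row F = row D − 1·row E = (2, −13, 16)   [check: −13·102 + 16·83 = 2]
  5 = 2·2 + 1   → row G = row E − 2·row F = (1, 35, −43)   [check: 35·102 − 43·83 = 1]
  2 = 2·1 + 0   → remainder 0, stop. gcd = 1 (last nonzero row G).
The gcd is 1, so 83 is invertible mod 102. The last nonzero row gives 35·102 − 43·83 = 1, so t = −43. So 83^(−1) ≡ −43 ≡ 59 (mod 102). Verify: 83 · 59 = 4897 ≡ 1 (mod 102). ✓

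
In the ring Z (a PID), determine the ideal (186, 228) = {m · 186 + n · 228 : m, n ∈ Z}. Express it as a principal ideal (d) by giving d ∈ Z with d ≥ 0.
(186, 228) = (6); d = 6

In the PID Z, (a, b) is generated by gcd(a, b). Compute gcd(228, 186) with the extended Euclidean algorithm, tracking rows (r, s, t) with s·228 + t·186 = r:
  row A: (228, 1, 0)   [1·228 + 0·186 = 228]
  row B: (186, 0, 1)   [0·228 + 1·186 = 186]
  228 = 1·186 + 42   → row C = row A − 1·row B = (42, 1, −1)   [check: 1·228 − 1·186 = 42]
  186 = 4·42 + 18   → row D = row B − 4·row C = (18, −4, 5)   [check: −4·228 + 5·186 = 18]
  42 = 2·18 + 6   → row E = row C − 2·row D = (6, 9, −11)   [check: 9·228 − 11·186 = 6]
  18 = 3·6 + 0   → remainder 0, stop. gcd = 6 (last nonzero row E).
So gcd(186, 228) = 6, with Bézout identity 9·228 − 11·186 = 6. Containment (⊇): the Bézout identity exhibits 6 as an element of (186, 228), giving (6) ⊆ (186, 228). Containment (⊆): since 6 | 186 and 6 | 228 (186 = 6·31, 228 = 6·38), every Z-linear combination of 186 and 228 is divisible by 6, so (186, 228) ⊆ (6). Therefore (186, 228) = (6), d = 6.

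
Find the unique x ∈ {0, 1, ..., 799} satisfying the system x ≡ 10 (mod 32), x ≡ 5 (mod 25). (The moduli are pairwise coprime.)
The moduli 32, 25 are pairwise coprime, so by the CRT there is a unique solution mod 32·25 = 800.
Solve by successive substitution. Start with x ≡ 10 (mod 32).
  Combine with x ≡ 5 (mod 25): write x = 10 + 32·t and require 10 + 32·t ≡ 5 (mod 25), i.e. 32·t ≡ 5 − 10 ≡ 20 (mod 25). Since 32^(−1) ≡ 18 (mod 25) (32 ≡ 7 (mod 25)), t ≡ 18·20 ≡ 10 (mod 25). So x ≡ 10 + 32·10 = 330 (mod 800).
Unique solution in [0, 800): x = 330.

Final answer: x ≡ 330 (mod 800); the representative in [0, 800) is 330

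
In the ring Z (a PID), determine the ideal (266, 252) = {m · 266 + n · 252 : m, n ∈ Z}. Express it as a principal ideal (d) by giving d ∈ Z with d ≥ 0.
(266, 252) = (14); d = 14

In the PID Z, (a, b) is generated by gcd(a, b). Compute gcd(266, 252) with the extended Euclidean algorithm, tracking rows (r, s, t) with s·266 + t·252 = r:
  row A: (266, 1, 0)   [1·266 + 0·252 = 266]
  row B: (252, 0, 1)   [0·266 + 1·252 = 252]
  266 = 1·252 + 14   → row C = row A − 1·row B = (14, 1, −1)   [check: 1·266 − 1·252 = 14]
  252 = 18·14 + 0   → remainder 0, stop. gcd = 14 (last nonzero row C).
So gcd(266, 252) = 14, with Bézout identity 1·266 − 1·252 = 14. Containment (⊇): the Bézout identity exhibits 14 as an element of (266, 252), giving (14) ⊆ (266, 252). Containment (⊆): since 14 | 266 and 14 | 252 (266 = 14·19, 252 = 14·18), every Z-linear combination of 266 and 252 is divisible by 14, so (266, 252) ⊆ (14). Therefore (266, 252) = (14), d = 14.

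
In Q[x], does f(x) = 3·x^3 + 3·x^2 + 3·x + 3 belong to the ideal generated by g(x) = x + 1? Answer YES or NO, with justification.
In Q[x] the ideal (g) consists of all multiples of g, so f ∈ (g) iff g | f, i.e. iff the remainder of f on division by g is 0. Divide f by g (g is monic, so eliminate the leading term of the running remainder at each step):
  leading term 3·x^3: subtract (3·x^2)·g(x) = 3·x^3 + 3·x^2, leaving 3·x + 3
  leading term 3·x: subtract (3)·g(x) = 3·x + 3, leaving 0
The remainder is 0, so f(x) = g(x) · h(x) with h(x) = 3·x^2 + 3. Hence g | f, i.e. f ∈ (g).

Final answer: YES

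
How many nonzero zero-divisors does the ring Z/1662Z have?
Z/1662Z has 1109 nonzero zero-divisors

In Z/1662Z each nonzero element is either a unit (gcd with 1662 is 1) or a zero-divisor (gcd > 1). The number of units is φ(1662): factorise 1662 = 2 · 3 · 277, so φ(1662) = (2 − 1) · (3 − 1) · (277 − 1) = 1 · 2 · 276 = 552. The nonzero elements number 1662 − 1 = 1661. Hence the nonzero zero-divisors number 1661 − 552 = 1109.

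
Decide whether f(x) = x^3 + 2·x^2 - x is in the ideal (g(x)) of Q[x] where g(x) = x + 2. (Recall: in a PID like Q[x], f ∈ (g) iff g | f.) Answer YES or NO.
NO

In Q[x] the ideal (g) consists of all multiples of g, so f ∈ (g) iff g | f, i.e. iff the remainder of f on division by g is 0. Divide f by g (g is monic, so eliminate the leading term of the running remainder at each step):
  leading term x^3: subtract (x^2)·g(x) = x^3 + 2·x^2, leaving -x
  leading term -x: subtract (-1)·g(x) = -x - 2, leaving 2
The remainder r(x) = 2 ≠ 0 (and deg r < deg g), so g ∤ f, i.e. f ∉ (g).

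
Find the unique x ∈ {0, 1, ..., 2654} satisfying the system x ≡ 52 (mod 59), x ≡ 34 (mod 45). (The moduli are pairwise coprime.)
The moduli 59, 45 are pairwise coprime, so by the CRT there is a unique solution mod 59·45 = 2655.
Solve by successive substitution. Start with x ≡ 52 (mod 59).
  Combine with x ≡ 34 (mod 45): write x = 52 + 59·t and require 52 + 59·t ≡ 34 (mod 45), i.e. 59·t ≡ 34 − 52 ≡ 27 (mod 45). Since 59^(−1) ≡ 29 (mod 45) (59 ≡ 14 (mod 45)), t ≡ 29·27 ≡ 18 (mod 45). So x ≡ 52 + 59·18 = 1114 (mod 2655).
Unique solution in [0, 2655): x = 1114.

Final answer: x ≡ 1114 (mod 2655); the representative in [0, 2655) is 1114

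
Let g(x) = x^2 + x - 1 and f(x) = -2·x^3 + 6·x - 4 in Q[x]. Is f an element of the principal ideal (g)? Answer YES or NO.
In Q[x] the ideal (g) consists of all multiples of g, so f ∈ (g) iff g | f, i.e. iff the remainder of f on division by g is 0. Divide f by g (g is monic, so eliminate the leading term of the running remainder at each step):
  leading term -2·x^3: subtract (-2·x)·g(x) = -2·x^3 - 2·x^2 + 2·x, leaving 2·x^2 + 4·x - 4
  leading term 2·x^2: subtract (2)·g(x) = 2·x^2 + 2·x - 2, leaving 2·x - 2
The remainder r(x) = 2·x - 2 ≠ 0 (and deg r < deg g), so g ∤ f, i.e. f ∉ (g).

Final answer: NO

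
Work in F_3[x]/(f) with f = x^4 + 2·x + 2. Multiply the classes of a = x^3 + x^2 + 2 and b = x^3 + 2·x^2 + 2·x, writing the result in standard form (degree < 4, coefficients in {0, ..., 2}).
Multiply as integer polynomials: a · b = x^6 + 3·x^5 + 4·x^4 + 4·x^3 + 4·x^2 + 4·x. Reducing coefficients mod 3: a · b ≡ x^6 + x^4 + x^3 + x^2 + x. Now divide by f(x) = x^4 + 2·x + 2 in F_3[x], eliminating the leading term at each step:
  leading term x^6: subtract (x^2)·f(x) = x^6 + 2·x^3 + 2·x^2, leaving x^4 + 2·x^3 + 2·x^2 + x (coefficients mod 3)
  leading term x^4: subtract (1)·f(x) = x^4 + 2·x + 2, leaving 2·x^3 + 2·x^2 + 2·x + 1 (coefficients mod 3)
The degree is now < 4, so this is the remainder. Hence a · b ≡ 2·x^3 + 2·x^2 + 2·x + 1 in F_3[x]/(f).

Final answer: a · b ≡ 2·x^3 + 2·x^2 + 2·x + 1 (mod f(x))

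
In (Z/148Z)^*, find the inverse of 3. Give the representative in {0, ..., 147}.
Apply the extended Euclidean algorithm to (148, 3), tracking rows (r, s, t) with s·148 + t·3 = r. Each division r_prev = q·r_cur + r_new produces the new row as (previous row) − q·(current row):
  row A: (148, 1, 0)   [1·148 + 0·3 = 148]
  row B: (3, 0, 1)   [0·148 + 1·3 = 3]
  148 = 49·3 + 1   → row C = row A − 49·row B = (1, 1, −49)   [check: 1·148 − 49·3 = 1]
  3 = 3·1 + 0   → remainder 0, stop. gcd = 1 (last nonzero row C).
The gcd is 1, so 3 is invertible mod 148. The last nonzero row gives 1·148 − 49·3 = 1, so t = −49. So 3^(−1) ≡ −49 ≡ 99 (mod 148). Verify: 3 · 99 = 297 ≡ 1 (mod 148). ✓

Final answer: 3^(−1) ≡ 99 (mod 148)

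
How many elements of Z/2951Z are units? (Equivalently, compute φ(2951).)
Z/2951Z has φ(2951) = 2712 units

An element a ∈ Z/2951Z is a unit iff gcd(a, 2951) = 1, so the number of units is φ(2951). φ is multiplicative, with φ(p^e) = p^e − p^(e−1). Factorise 2951 = 13 · 227. Then
  φ(2951) = (13 − 1) · (227 − 1) = 12 · 226 = 2712.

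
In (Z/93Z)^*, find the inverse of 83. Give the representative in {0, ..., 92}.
Apply the extended Euclidean algorithm to (93, 83), tracking rows (r, s, t) with s·93 + t·83 = r. Each division r_prev = q·r_cur + r_new produces the new row as (previous row) − q·(current row):
  row A: (93, 1, 0)   [1·93 + 0·83 = 93]
  row B: (83, 0, 1)   [0·93 + 1·83 = 83]
  93 = 1·83 + 10   → row C = row A − 1·row B = (10, 1, −1)   [check: 1·93 − 1·83 = 10]
  83 = 8·10 + 3   → row D = row B − 8·row C = (3, −8, 9)   [check: −8·93 + 9·83 = 3]
  10 = 3·3 + 1   → row E = row C − 3·row D = (1, 25, −28)   [check: 25·93 − 28·83 = 1]
  3 = 3·1 + 0   → remainder 0, stop. gcd = 1 (last nonzero row E).
The gcd is 1, so 83 is invertible mod 93. The last nonzero row gives 25·93 − 28·83 = 1, so t = −28. So 83^(−1) ≡ −28 ≡ 65 (mod 93). Verify: 83 · 65 = 5395 ≡ 1 (mod 93). ✓

Final answer: 83^(−1) ≡ 65 (mod 93)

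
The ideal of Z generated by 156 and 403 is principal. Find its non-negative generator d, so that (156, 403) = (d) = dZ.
In the PID Z, (a, b) is generated by gcd(a, b). Compute gcd(403, 156) with the extended Euclidean algorithm, tracking rows (r, s, t) with s·403 + t·156 = r:
  row A: (403, 1, 0)   [1·403 + 0·156 = 403]
  row B: (156, 0, 1)   [0·403 + 1·156 = 156]
  403 = 2·156 + 91   → row C = row A − 2·row B = (91, 1, −2)   [check: 1·403 − 2·156 = 91]
  156 = 1·91 + 65   → row D = row B − 1·row C = (65, −1, 3)   [check: −1·403 + 3·156 = 65]
  91 = 1·65 + 26   → row E = row C − 1·row D = (26, 2, −5)   [check: 2·403 − 5·156 = 26]
  65 = 2·26 + 13   → row F = row D − 2·row E = (13, −5, 13)   [check: −5·403 + 13·156 = 13]
  26 = 2·13 + 0   → remainder 0, stop. gcd = 13 (last nonzero row F).
So gcd(156, 403) = 13, with Bézout identity −5·403 + 13·156 = 13. Containment (⊇): the Bézout identity exhibits 13 as an element of (156, 403), giving (13) ⊆ (156, 403). Containment (⊆): since 13 | 156 and 13 | 403 (156 = 13·12, 403 = 13·31), every Z-linear combination of 156 and 403 is divisible by 13, so (156, 403) ⊆ (13). Therefore (156, 403) = (13), d = 13.

Final answer: (156, 403) = (13); d = 13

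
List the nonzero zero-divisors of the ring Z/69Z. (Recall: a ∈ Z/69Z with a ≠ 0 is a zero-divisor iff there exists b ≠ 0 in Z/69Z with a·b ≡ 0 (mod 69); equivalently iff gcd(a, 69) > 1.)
nonzero zero-divisors of Z/69Z = {3, 6, 9, 12, 15, 18, 21, 23, 24, 27, 30, 33, 36, 39, 42, 45, 46, 48, 51, 54, 57, 60, 63, 66}

An element a ∈ Z/69Z (with a ≠ 0) is a zero-divisor iff gcd(a, 69) > 1 (because a is a unit precisely when gcd(a, n) = 1, and in Z/nZ every nonzero, non-unit element is a zero-divisor). Scan a = 1, ..., 68 and keep those with gcd(a, 69) > 1:
  gcd(3, 69) = 3, gcd(6, 69) = 3, gcd(9, 69) = 3, gcd(12, 69) = 3, gcd(15, 69) = 3, gcd(18, 69) = 3, gcd(21, 69) = 3, gcd(23, 69) = 23, gcd(24, 69) = 3, gcd(27, 69) = 3, gcd(30, 69) = 3, gcd(33, 69) = 3, gcd(36, 69) = 3, gcd(39, 69) = 3, gcd(42, 69) = 3, gcd(45, 69) = 3, gcd(46, 69) = 23, gcd(48, 69) = 3, gcd(51, 69) = 3, gcd(54, 69) = 3, gcd(57, 69) = 3, gcd(60, 69) = 3, gcd(63, 69) = 3, gcd(66, 69) = 3.
All other a ∈ {1, ..., 68} have gcd(a, 69) = 1 and are units. So the nonzero zero-divisors are exactly the 24 values of a appearing in this scan.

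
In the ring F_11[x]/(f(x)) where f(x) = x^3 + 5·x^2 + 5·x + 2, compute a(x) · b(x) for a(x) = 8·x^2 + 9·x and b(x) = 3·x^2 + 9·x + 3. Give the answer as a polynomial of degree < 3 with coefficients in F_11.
Multiply as integer polynomials: a · b = 24·x^4 + 99·x^3 + 105·x^2 + 27·x. Reducing coefficients mod 11: a · b ≡ 2·x^4 + 6·x^2 + 5·x. Now divide by f(x) = x^3 + 5·x^2 + 5·x + 2 in F_11[x], eliminating the leading term at each step:
  leading term 2·x^4: subtract (2·x)·f(x) = 2·x^4 + 10·x^3 + 10·x^2 + 4·x, leaving x^3 + 7·x^2 + x (coefficients mod 11)
  leading term x^3: subtract (1)·f(x) = x^3 + 5·x^2 + 5·x + 2, leaving 2·x^2 + 7·x + 9 (coefficients mod 11)
The degree is now < 3, so this is the remainder. Hence a · b ≡ 2·x^2 + 7·x + 9 in F_11[x]/(f).

Final answer: a · b ≡ 2·x^2 + 7·x + 9 (mod f(x))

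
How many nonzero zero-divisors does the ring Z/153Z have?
In Z/153Z each nonzero element is either a unit (gcd with 153 is 1) or a zero-divisor (gcd > 1). The number of units is φ(153): factorise 153 = 3^2 · 17, so φ(153) = (3^2 − 3^1) · (17 − 1) = 6 · 16 = 96. The nonzero elements number 153 − 1 = 152. Hence the nonzero zero-divisors number 152 − 96 = 56.

Final answer: Z/153Z has 56 nonzero zero-divisors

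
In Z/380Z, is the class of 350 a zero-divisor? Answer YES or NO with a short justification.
gcd(350, 380) = 10 > 1, so 350 is not a unit in Z/380Z. In Z/nZ every nonzero non-unit is a zero-divisor: explicitly, take b = 380/gcd = 38 ≠ 0 (mod 380); then 350·38 = 13300 = 35·380, i.e. 350·38 ≡ 0 (mod 380). So 350 is a zero-divisor.

Final answer: YES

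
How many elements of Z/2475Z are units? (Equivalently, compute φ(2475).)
Z/2475Z has φ(2475) = 1200 units

An element a ∈ Z/2475Z is a unit iff gcd(a, 2475) = 1, so the number of units is φ(2475). φ is multiplicative, with φ(p^e) = p^e − p^(e−1). Factorise 2475 = 3^2 · 5^2 · 11. Then
  φ(2475) = (3^2 − 3^1) · (5^2 − 5^1) · (11 − 1) = 6 · 20 · 10 = 1200.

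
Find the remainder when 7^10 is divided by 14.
7

Use repeated squaring. Binary(10) = 1010. Walk through the bits of the exponent 10 left-to-right: at each bit after the leading one, square the running value, then multiply by 7 if the bit is 1 (always reducing mod 14):
  bit 1 = 1 (leading): start with 7.
  bit 2 = 0: square 7^2 = 49 ≡ 7 (mod 14).
  bit 3 = 1: square 7^2 = 49 ≡ 7; bit is 1, so multiply 7·7 = 49 ≡ 7 (mod 14).
  bit 4 = 0: square 7^2 = 49 ≡ 7 (mod 14).
Final value: 7^10 ≡ 7 (mod 14).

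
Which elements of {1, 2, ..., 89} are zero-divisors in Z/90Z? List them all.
nonzero zero-divisors of Z/90Z = {2, 3, 4, 5, 6, 8, 9, 10, 12, 14, 15, 16, 18, 20, 21, 22, 24, 25, 26, 27, 28, 30, 32, 33, 34, 35, 36, 38, 39, 40, 42, 44, 45, 46, 48, 50, 51, 52, 54, 55, 56, 57, 58, 60, 62, 63, 64, 65, 66, 68, 69, 70, 72, 74, 75, 76, 78, 80, 81, 82, 84, 85, 86, 87, 88}

An element a ∈ Z/90Z (with a ≠ 0) is a zero-divisor iff gcd(a, 90) > 1 (because a is a unit precisely when gcd(a, n) = 1, and in Z/nZ every nonzero, non-unit element is a zero-divisor). Scan a = 1, ..., 89 and keep those with gcd(a, 90) > 1:
  gcd(2, 90) = 2, gcd(3, 90) = 3, gcd(4, 90) = 2, gcd(5, 90) = 5, gcd(6, 90) = 6, gcd(8, 90) = 2, gcd(9, 90) = 9, gcd(10, 90) = 10, gcd(12, 90) = 6, gcd(14, 90) = 2, gcd(15, 90) = 15, gcd(16, 90) = 2, gcd(18, 90) = 18, gcd(20, 90) = 10, gcd(21, 90) = 3, gcd(22, 90) = 2, gcd(24, 90) = 6, gcd(25, 90) = 5, gcd(26, 90) = 2, gcd(27, 90) = 9, gcd(28, 90) = 2, gcd(30, 90) = 30, gcd(32, 90) = 2, gcd(33, 90) = 3, gcd(34, 90) = 2, gcd(35, 90) = 5, gcd(36, 90) = 18, gcd(38, 90) = 2, gcd(39, 90) = 3, gcd(40, 90) = 10, gcd(42, 90) = 6, gcd(44, 90) = 2, gcd(45, 90) = 45, gcd(46, 90) = 2, gcd(48, 90) = 6, gcd(50, 90) = 10, gcd(51, 90) = 3, gcd(52, 90) = 2, gcd(54, 90) = 18, gcd(55, 90) = 5, gcd(56, 90) = 2, gcd(57, 90) = 3, gcd(58, 90) = 2, gcd(60, 90) = 30, gcd(62, 90) = 2, gcd(63, 90) = 9, gcd(64, 90) = 2, gcd(65, 90) = 5, gcd(66, 90) = 6, gcd(68, 90) = 2, gcd(69, 90) = 3, gcd(70, 90) = 10, gcd(72, 90) = 18, gcd(74, 90) = 2, gcd(75, 90) = 15, gcd(76, 90) = 2, gcd(78, 90) = 6, gcd(80, 90) = 10, gcd(81, 90) = 9, gcd(82, 90) = 2, gcd(84, 90) = 6, gcd(85, 90) = 5, gcd(86, 90) = 2, gcd(87, 90) = 3, gcd(88, 90) = 2.
All other a ∈ {1, ..., 89} have gcd(a, 90) = 1 and are units. So the nonzero zero-divisors are exactly the 65 values of a appearing in this scan.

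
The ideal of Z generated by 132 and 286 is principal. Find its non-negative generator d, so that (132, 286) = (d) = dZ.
(132, 286) = (22); d = 22

In the PID Z, (a, b) is generated by gcd(a, b). Compute gcd(286, 132) with the extended Euclidean algorithm, tracking rows (r, s, t) with s·286 + t·132 = r:
  row A: (286, 1, 0)   [1·286 + 0·132 = 286]
  row B: (132, 0, 1)   [0·286 + 1·132 = 132]
  286 = 2·132 + 22   → row C = row A − 2·row B = (22, 1, −2)   [check: 1·286 − 2·132 = 22]
  132 = 6·22 + 0   → remainder 0, stop. gcd = 22 (last nonzero row C).
So gcd(132, 286) = 22, with Bézout identity 1·286 − 2·132 = 22. Containment (⊇): the Bézout identity exhibits 22 as an element of (132, 286), giving (22) ⊆ (132, 286). Containment (⊆): since 22 | 132 and 22 | 286 (132 = 22·6, 286 = 22·13), every Z-linear combination of 132 and 286 is divisible by 22, so (132, 286) ⊆ (22). Therefore (132, 286) = (22), d = 22.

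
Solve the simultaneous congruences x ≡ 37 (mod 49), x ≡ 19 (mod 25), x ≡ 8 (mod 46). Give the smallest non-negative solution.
The moduli 49, 25, 46 are pairwise coprime, so by the CRT there is a unique solution mod 49·25·46 = 56350.
Solve by successive substitution. Start with x ≡ 37 (mod 49).
  Combine with x ≡ 19 (mod 25): write x = 37 + 49·t and require 37 + 49·t ≡ 19 (mod 25), i.e. 49·t ≡ 19 − 37 ≡ 7 (mod 25). Since 49^(−1) ≡ 24 (mod 25) (49 ≡ 24 (mod 25)), t ≡ 24·7 ≡ 18 (mod 25). So x ≡ 37 + 49·18 = 919 (mod 1225).
  Combine with x ≡ 8 (mod 46): write x = 919 + 1225·t and require 919 + 1225·t ≡ 8 (mod 46), i.e. 1225·t ≡ 8 − 919 ≡ 9 (mod 46). Since 1225^(−1) ≡ 27 (mod 46) (1225 ≡ 29 (mod 46)), t ≡ 27·9 ≡ 13 (mod 46). So x ≡ 919 + 1225·13 = 16844 (mod 56350).
Unique solution in [0, 56350): x = 16844.

Final answer: x ≡ 16844 (mod 56350); the representative in [0, 56350) is 16844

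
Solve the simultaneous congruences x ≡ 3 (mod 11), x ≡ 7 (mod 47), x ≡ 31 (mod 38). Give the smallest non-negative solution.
The moduli 11, 47, 38 are pairwise coprime, so by the CRT there is a unique solution mod 11·47·38 = 19646.
Solve by successive substitution. Start with x ≡ 3 (mod 11).
  Combine with x ≡ 7 (mod 47): write x = 3 + 11·t and require 3 + 11·t ≡ 7 (mod 47), i.e. 11·t ≡ 7 − 3 ≡ 4 (mod 47). Since 11^(−1) ≡ 30 (mod 47), t ≡ 30·4 ≡ 26 (mod 47). So x ≡ 3 + 11·26 = 289 (mod 517).
  Combine with x ≡ 31 (mod 38): write x = 289 + 517·t and require 289 + 517·t ≡ 31 (mod 38), i.e. 517·t ≡ 31 − 289 ≡ 8 (mod 38). Since 517^(−1) ≡ 5 (mod 38) (517 ≡ 23 (mod 38)), t ≡ 5·8 ≡ 2 (mod 38). So x ≡ 289 + 517·2 = 1323 (mod 19646).
Unique solution in [0, 19646): x = 1323.

Final answer: x ≡ 1323 (mod 19646); the representative in [0, 19646) is 1323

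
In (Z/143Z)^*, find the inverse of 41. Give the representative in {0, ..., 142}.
41^(−1) ≡ 7 (mod 143)

Apply the extended Euclidean algorithm to (143, 41), tracking rows (r, s, t) with s·143 + t·41 = r. Each division r_prev = q·r_cur + r_new produces the new row as (previous row) − q·(current row):
  row A: (143, 1, 0)   [1·143 + 0·41 = 143]
  row B: (41, 0, 1)   [0·143 + 1·41 = 41]
  143 = 3·41 + 20   → row C = row A − 3·row B = (20, 1, −3)   [check: 1·143 − 3·41 = 20]
  41 = 2·20 + 1   → row D = row B − 2·row C = (1, −2, 7)   [check: −2·143 + 7·41 = 1]
  20 = 20·1 + 0   → remainder 0, stop. gcd = 1 (last nonzero row D).
The gcd is 1, so 41 is invertible mod 143. The last nonzero row gives −2·143 + 7·41 = 1, so t = 7. So 41^(−1) ≡ 7 (mod 143). Verify: 41 · 7 = 287 ≡ 1 (mod 143). ✓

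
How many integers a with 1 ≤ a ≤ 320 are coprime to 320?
The number of a ∈ {1, ..., 320} with gcd(a, 320) = 1 is by definition Euler's totient φ(320). φ is multiplicative, with φ(p^e) = p^e − p^(e−1). Factorise 320 = 2^6 · 5. Then
  φ(320) = (2^6 − 2^5) · (5 − 1) = 32 · 4 = 128.
So there are 128 such integers.

Final answer: 128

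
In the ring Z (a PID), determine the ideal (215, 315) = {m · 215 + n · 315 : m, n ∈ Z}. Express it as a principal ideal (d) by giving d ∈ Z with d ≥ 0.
(215, 315) = (5); d = 5

In the PID Z, (a, b) is generated by gcd(a, b). Compute gcd(315, 215) with the extended Euclidean algorithm, tracking rows (r, s, t) with s·315 + t·215 = r:
  row A: (315, 1, 0)   [1·315 + 0·215 = 315]
  row B: (215, 0, 1)   [0·315 + 1·215 = 215]
  315 = 1·215 + 100   → row C = row A − 1·row B = (100, 1, −1)   [check: 1·315 − 1·215 = 100]
  215 = 2·100 + 15   → row D = row B − 2·row C = (15, −2, 3)   [check: −2·315 + 3·215 = 15]
  100 = 6·15 + 10   → row E = row C − 6·row D = (10, 13, −19)   [check: 13·315 − 19·215 = 10]
  15 = 1·10 + 5   → row F = row D − 1·row E = (5, −15, 22)   [check: −15·315 + 22·215 = 5]
  10 = 2·5 + 0   → remainder 0, stop. gcd = 5 (last nonzero row F).
So gcd(215, 315) = 5, with Bézout identity −15·315 + 22·215 = 5. Containment (⊇): the Bézout identity exhibits 5 as an element of (215, 315), giving (5) ⊆ (215, 315). Containment (⊆): since 5 | 215 and 5 | 315 (215 = 5·43, 315 = 5·63), every Z-linear combination of 215 and 315 is divisible by 5, so (215, 315) ⊆ (5). Therefore (215, 315) = (5), d = 5.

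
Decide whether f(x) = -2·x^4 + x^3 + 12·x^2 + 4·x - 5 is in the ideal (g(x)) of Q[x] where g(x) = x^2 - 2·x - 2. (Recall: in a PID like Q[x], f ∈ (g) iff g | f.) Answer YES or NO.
NO

In Q[x] the ideal (g) consists of all multiples of g, so f ∈ (g) iff g | f, i.e. iff the remainder of f on division by g is 0. Divide f by g (g is monic, so eliminate the leading term of the running remainder at each step):
  leading term -2·x^4: subtract (-2·x^2)·g(x) = -2·x^4 + 4·x^3 + 4·x^2, leaving -3·x^3 + 8·x^2 + 4·x - 5
  leading term -3·x^3: subtract (-3·x)·g(x) = -3·x^3 + 6·x^2 + 6·x, leaving 2·x^2 - 2·x - 5
  leading term 2·x^2: subtract (2)·g(x) = 2·x^2 - 4·x - 4, leaving 2·x - 1
The remainder r(x) = 2·x - 1 ≠ 0 (and deg r < deg g), so g ∤ f, i.e. f ∉ (g).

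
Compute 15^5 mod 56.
15

Use repeated squaring. Binary(5) = 101. Walk through the bits of the exponent 5 left-to-right: at each bit after the leading one, square the running value, then multiply by 15 if the bit is 1 (always reducing mod 56):
  bit 1 = 1 (leading): start with 15.
  bit 2 = 0: square 15^2 = 225 ≡ 1 (mod 56).
  bit 3 = 1: square 1^2 = 1; bit is 1, so multiply 1·15 = 15 (mod 56).
Final value: 15^5 ≡ 15 (mod 56).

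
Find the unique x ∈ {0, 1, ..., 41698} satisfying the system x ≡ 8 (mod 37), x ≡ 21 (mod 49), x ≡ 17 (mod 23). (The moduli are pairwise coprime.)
x ≡ 25501 (mod 41699); the representative in [0, 41699) is 25501

The moduli 37, 49, 23 are pairwise coprime, so by the CRT there is a unique solution mod 37·49·23 = 41699.
Solve by successive substitution. Start with x ≡ 8 (mod 37).
  Combine with x ≡ 21 (mod 49): write x = 8 + 37·t and require 8 + 37·t ≡ 21 (mod 49), i.e. 37·t ≡ 21 − 8 ≡ 13 (mod 49). Since 37^(−1) ≡ 4 (mod 49), t ≡ 4·13 ≡ 3 (mod 49). So x ≡ 8 + 37·3 = 119 (mod 1813).
  Combine with x ≡ 17 (mod 23): write x = 119 + 1813·t and require 119 + 1813·t ≡ 17 (mod 23), i.e. 1813·t ≡ 17 − 119 ≡ 13 (mod 23). Since 1813^(−1) ≡ 17 (mod 23) (1813 ≡ 19 (mod 23)), t ≡ 17·13 ≡ 14 (mod 23). So x ≡ 119 + 1813·14 = 25501 (mod 41699).
Unique solution in [0, 41699): x = 25501.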